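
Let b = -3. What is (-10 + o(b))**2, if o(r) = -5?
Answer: 225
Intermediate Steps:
(-10 + o(b))**2 = (-10 - 5)**2 = (-15)**2 = 225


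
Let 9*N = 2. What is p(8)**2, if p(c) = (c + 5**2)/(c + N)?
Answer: 88209/5476 ≈ 16.108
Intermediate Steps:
N = 2/9 (N = (1/9)*2 = 2/9 ≈ 0.22222)
p(c) = (25 + c)/(2/9 + c) (p(c) = (c + 5**2)/(c + 2/9) = (c + 25)/(2/9 + c) = (25 + c)/(2/9 + c))
p(8)**2 = (9*(25 + 8)/(2 + 9*8))**2 = (9*33/(2 + 72))**2 = (9*33/74)**2 = (9*(1/74)*33)**2 = (297/74)**2 = 88209/5476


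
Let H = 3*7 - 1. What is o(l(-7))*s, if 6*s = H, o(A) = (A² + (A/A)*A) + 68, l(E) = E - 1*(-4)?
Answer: 740/3 ≈ 246.67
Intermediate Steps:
l(E) = 4 + E (l(E) = E + 4 = 4 + E)
o(A) = 68 + A + A² (o(A) = (A² + 1*A) + 68 = (A² + A) + 68 = (A + A²) + 68 = 68 + A + A²)
H = 20 (H = 21 - 1 = 20)
s = 10/3 (s = (⅙)*20 = 10/3 ≈ 3.3333)
o(l(-7))*s = (68 + (4 - 7) + (4 - 7)²)*(10/3) = (68 - 3 + (-3)²)*(10/3) = (68 - 3 + 9)*(10/3) = 74*(10/3) = 740/3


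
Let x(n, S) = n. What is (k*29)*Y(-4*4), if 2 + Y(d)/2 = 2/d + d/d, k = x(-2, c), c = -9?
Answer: 261/2 ≈ 130.50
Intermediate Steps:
k = -2
Y(d) = -2 + 4/d (Y(d) = -4 + 2*(2/d + d/d) = -4 + 2*(2/d + 1) = -4 + 2*(1 + 2/d) = -4 + (2 + 4/d) = -2 + 4/d)
(k*29)*Y(-4*4) = (-2*29)*(-2 + 4/((-4*4))) = -58*(-2 + 4/(-16)) = -58*(-2 + 4*(-1/16)) = -58*(-2 - 1/4) = -58*(-9/4) = 261/2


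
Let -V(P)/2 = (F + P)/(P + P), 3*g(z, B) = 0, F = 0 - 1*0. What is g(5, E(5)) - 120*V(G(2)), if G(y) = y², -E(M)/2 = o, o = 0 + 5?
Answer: 120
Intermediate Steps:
F = 0 (F = 0 + 0 = 0)
o = 5
E(M) = -10 (E(M) = -2*5 = -10)
g(z, B) = 0 (g(z, B) = (⅓)*0 = 0)
V(P) = -1 (V(P) = -2*(0 + P)/(P + P) = -2*P/(2*P) = -2*P*1/(2*P) = -2*½ = -1)
g(5, E(5)) - 120*V(G(2)) = 0 - 120*(-1) = 0 + 120 = 120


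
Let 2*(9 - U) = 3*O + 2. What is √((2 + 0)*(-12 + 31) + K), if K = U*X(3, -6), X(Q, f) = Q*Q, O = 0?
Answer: √110 ≈ 10.488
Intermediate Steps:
U = 8 (U = 9 - (3*0 + 2)/2 = 9 - (0 + 2)/2 = 9 - ½*2 = 9 - 1 = 8)
X(Q, f) = Q²
K = 72 (K = 8*3² = 8*9 = 72)
√((2 + 0)*(-12 + 31) + K) = √((2 + 0)*(-12 + 31) + 72) = √(2*19 + 72) = √(38 + 72) = √110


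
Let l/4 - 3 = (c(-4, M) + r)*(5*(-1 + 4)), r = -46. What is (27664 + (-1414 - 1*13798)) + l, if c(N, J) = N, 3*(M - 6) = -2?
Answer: 9464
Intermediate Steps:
M = 16/3 (M = 6 + (⅓)*(-2) = 6 - ⅔ = 16/3 ≈ 5.3333)
l = -2988 (l = 12 + 4*((-4 - 46)*(5*(-1 + 4))) = 12 + 4*(-250*3) = 12 + 4*(-50*15) = 12 + 4*(-750) = 12 - 3000 = -2988)
(27664 + (-1414 - 1*13798)) + l = (27664 + (-1414 - 1*13798)) - 2988 = (27664 + (-1414 - 13798)) - 2988 = (27664 - 15212) - 2988 = 12452 - 2988 = 9464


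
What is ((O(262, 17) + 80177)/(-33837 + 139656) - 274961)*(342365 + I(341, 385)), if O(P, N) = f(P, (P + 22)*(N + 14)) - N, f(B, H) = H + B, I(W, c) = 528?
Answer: -3325605918924623/35273 ≈ -9.4282e+10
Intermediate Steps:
f(B, H) = B + H
O(P, N) = P - N + (14 + N)*(22 + P) (O(P, N) = (P + (P + 22)*(N + 14)) - N = (P + (22 + P)*(14 + N)) - N = (P + (14 + N)*(22 + P)) - N = P - N + (14 + N)*(22 + P))
((O(262, 17) + 80177)/(-33837 + 139656) - 274961)*(342365 + I(341, 385)) = (((308 + 15*262 + 21*17 + 17*262) + 80177)/(-33837 + 139656) - 274961)*(342365 + 528) = (((308 + 3930 + 357 + 4454) + 80177)/105819 - 274961)*342893 = ((9049 + 80177)*(1/105819) - 274961)*342893 = (89226*(1/105819) - 274961)*342893 = (29742/35273 - 274961)*342893 = -9698669611/35273*342893 = -3325605918924623/35273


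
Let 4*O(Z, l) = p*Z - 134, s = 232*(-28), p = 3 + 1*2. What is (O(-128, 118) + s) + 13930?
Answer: 14481/2 ≈ 7240.5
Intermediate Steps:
p = 5 (p = 3 + 2 = 5)
s = -6496
O(Z, l) = -67/2 + 5*Z/4 (O(Z, l) = (5*Z - 134)/4 = (-134 + 5*Z)/4 = -67/2 + 5*Z/4)
(O(-128, 118) + s) + 13930 = ((-67/2 + (5/4)*(-128)) - 6496) + 13930 = ((-67/2 - 160) - 6496) + 13930 = (-387/2 - 6496) + 13930 = -13379/2 + 13930 = 14481/2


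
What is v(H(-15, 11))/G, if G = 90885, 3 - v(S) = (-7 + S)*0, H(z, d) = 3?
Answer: 1/30295 ≈ 3.3009e-5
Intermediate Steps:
v(S) = 3 (v(S) = 3 - (-7 + S)*0 = 3 - 1*0 = 3 + 0 = 3)
v(H(-15, 11))/G = 3/90885 = 3*(1/90885) = 1/30295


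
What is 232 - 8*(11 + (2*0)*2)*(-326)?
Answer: 28920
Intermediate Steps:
232 - 8*(11 + (2*0)*2)*(-326) = 232 - 8*(11 + 0*2)*(-326) = 232 - 8*(11 + 0)*(-326) = 232 - 8*11*(-326) = 232 - 88*(-326) = 232 + 28688 = 28920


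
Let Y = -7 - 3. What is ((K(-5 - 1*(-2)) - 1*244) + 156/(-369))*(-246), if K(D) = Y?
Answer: 62588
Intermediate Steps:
Y = -10
K(D) = -10
((K(-5 - 1*(-2)) - 1*244) + 156/(-369))*(-246) = ((-10 - 1*244) + 156/(-369))*(-246) = ((-10 - 244) + 156*(-1/369))*(-246) = (-254 - 52/123)*(-246) = -31294/123*(-246) = 62588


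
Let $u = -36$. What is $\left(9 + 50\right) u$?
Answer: $-2124$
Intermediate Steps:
$\left(9 + 50\right) u = \left(9 + 50\right) \left(-36\right) = 59 \left(-36\right) = -2124$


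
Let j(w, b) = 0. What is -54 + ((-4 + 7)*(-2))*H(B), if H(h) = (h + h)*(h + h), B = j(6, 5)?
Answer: -54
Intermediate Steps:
B = 0
H(h) = 4*h**2 (H(h) = (2*h)*(2*h) = 4*h**2)
-54 + ((-4 + 7)*(-2))*H(B) = -54 + ((-4 + 7)*(-2))*(4*0**2) = -54 + (3*(-2))*(4*0) = -54 - 6*0 = -54 + 0 = -54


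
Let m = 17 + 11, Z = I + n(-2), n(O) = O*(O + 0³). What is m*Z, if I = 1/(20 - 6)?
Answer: 114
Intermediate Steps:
n(O) = O² (n(O) = O*(O + 0) = O*O = O²)
I = 1/14 ≈ 0.071429
Z = 57/14 (Z = 1/14 + (-2)² = 1/14 + 4 = 57/14 ≈ 4.0714)
m = 28
m*Z = 28*(57/14) = 114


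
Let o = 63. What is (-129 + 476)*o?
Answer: 21861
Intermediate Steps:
(-129 + 476)*o = (-129 + 476)*63 = 347*63 = 21861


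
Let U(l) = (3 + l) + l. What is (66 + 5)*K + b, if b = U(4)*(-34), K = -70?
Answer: -5344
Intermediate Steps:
U(l) = 3 + 2*l
b = -374 (b = (3 + 2*4)*(-34) = (3 + 8)*(-34) = 11*(-34) = -374)
(66 + 5)*K + b = (66 + 5)*(-70) - 374 = 71*(-70) - 374 = -4970 - 374 = -5344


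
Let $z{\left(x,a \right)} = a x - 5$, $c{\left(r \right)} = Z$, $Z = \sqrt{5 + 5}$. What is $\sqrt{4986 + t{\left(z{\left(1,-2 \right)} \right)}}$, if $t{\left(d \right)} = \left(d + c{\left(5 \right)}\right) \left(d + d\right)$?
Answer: $\sqrt{5084 - 14 \sqrt{10}} \approx 70.991$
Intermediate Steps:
$Z = \sqrt{10} \approx 3.1623$
$c{\left(r \right)} = \sqrt{10}$
$z{\left(x,a \right)} = -5 + a x$
$t{\left(d \right)} = 2 d \left(d + \sqrt{10}\right)$ ($t{\left(d \right)} = \left(d + \sqrt{10}\right) \left(d + d\right) = \left(d + \sqrt{10}\right) 2 d = 2 d \left(d + \sqrt{10}\right)$)
$\sqrt{4986 + t{\left(z{\left(1,-2 \right)} \right)}} = \sqrt{4986 + 2 \left(-5 - 2\right) \left(\left(-5 - 2\right) + \sqrt{10}\right)} = \sqrt{4986 + 2 \left(-7\right) \left(-7 + \sqrt{10}\right)} = \sqrt{4986 + \left(98 - 14 \sqrt{10}\right)} = \sqrt{5084 - 14 \sqrt{10}}$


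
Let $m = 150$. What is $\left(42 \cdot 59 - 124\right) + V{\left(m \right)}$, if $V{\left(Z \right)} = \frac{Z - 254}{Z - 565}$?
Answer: $\frac{977014}{415} \approx 2354.3$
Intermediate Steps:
$V{\left(Z \right)} = \frac{-254 + Z}{-565 + Z}$
$\left(42 \cdot 59 - 124\right) + V{\left(m \right)} = \left(42 \cdot 59 - 124\right) + \frac{-254 + 150}{-565 + 150} = \left(2478 - 124\right) + \frac{1}{-415} \left(-104\right) = 2354 - - \frac{104}{415} = 2354 + \frac{104}{415} = \frac{977014}{415}$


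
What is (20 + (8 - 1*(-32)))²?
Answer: 3600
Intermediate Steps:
(20 + (8 - 1*(-32)))² = (20 + (8 + 32))² = (20 + 40)² = 60² = 3600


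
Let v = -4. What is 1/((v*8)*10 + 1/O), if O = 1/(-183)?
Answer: -1/503 ≈ -0.0019881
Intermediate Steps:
O = -1/183 ≈ -0.0054645
1/((v*8)*10 + 1/O) = 1/(-4*8*10 + 1/(-1/183)) = 1/(-32*10 - 183) = 1/(-320 - 183) = 1/(-503) = -1/503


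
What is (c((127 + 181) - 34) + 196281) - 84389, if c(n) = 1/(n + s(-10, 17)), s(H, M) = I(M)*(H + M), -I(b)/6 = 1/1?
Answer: 25958945/232 ≈ 1.1189e+5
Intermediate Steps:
I(b) = -6 (I(b) = -6/1 = -6)
s(H, M) = -6*H - 6*M (s(H, M) = -6*(H + M) = -6*H - 6*M)
c(n) = 1/(-42 + n) (c(n) = 1/(n + (-6*(-10) - 6*17)) = 1/(n + (60 - 102)) = 1/(n - 42) = 1/(-42 + n))
(c((127 + 181) - 34) + 196281) - 84389 = (1/(-42 + ((127 + 181) - 34)) + 196281) - 84389 = (1/(-42 + (308 - 34)) + 196281) - 84389 = (1/(-42 + 274) + 196281) - 84389 = (1/232 + 196281) - 84389 = 45537193/232 - 84389 = 25958945/232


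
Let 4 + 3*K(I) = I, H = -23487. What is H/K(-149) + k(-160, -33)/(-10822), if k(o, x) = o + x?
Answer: 84728719/183974 ≈ 460.55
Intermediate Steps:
K(I) = -4/3 + I/3
H/K(-149) + k(-160, -33)/(-10822) = -23487/(-4/3 + (⅓)*(-149)) + (-160 - 33)/(-10822) = -23487/(-4/3 - 149/3) - 193*(-1/10822) = -23487/(-51) + 193/10822 = -23487*(-1/51) + 193/10822 = 7829/17 + 193/10822 = 84728719/183974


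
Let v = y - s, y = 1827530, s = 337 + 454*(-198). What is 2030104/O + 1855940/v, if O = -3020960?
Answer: 42870964389/144785927540 ≈ 0.29610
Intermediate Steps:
s = -89555 (s = 337 - 89892 = -89555)
v = 1917085 (v = 1827530 - 1*(-89555) = 1827530 + 89555 = 1917085)
2030104/O + 1855940/v = 2030104/(-3020960) + 1855940/1917085 = 2030104*(-1/3020960) + 1855940*(1/1917085) = -253763/377620 + 371188/383417 = 42870964389/144785927540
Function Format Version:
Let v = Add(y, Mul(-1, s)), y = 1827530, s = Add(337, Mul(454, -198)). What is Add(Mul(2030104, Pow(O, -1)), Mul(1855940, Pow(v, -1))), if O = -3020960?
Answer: Rational(42870964389, 144785927540) ≈ 0.29610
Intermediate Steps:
s = -89555 (s = Add(337, -89892) = -89555)
v = 1917085 (v = Add(1827530, Mul(-1, -89555)) = Add(1827530, 89555) = 1917085)
Add(Mul(2030104, Pow(O, -1)), Mul(1855940, Pow(v, -1))) = Add(Mul(2030104, Pow(-3020960, -1)), Mul(1855940, Pow(1917085, -1))) = Add(Mul(2030104, Rational(-1, 3020960)), Mul(1855940, Rational(1, 1917085))) = Add(Rational(-253763, 377620), Rational(371188, 383417)) = Rational(42870964389, 144785927540)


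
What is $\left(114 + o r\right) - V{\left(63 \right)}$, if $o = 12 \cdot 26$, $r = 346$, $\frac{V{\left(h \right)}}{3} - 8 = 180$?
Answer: $107502$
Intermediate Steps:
$V{\left(h \right)} = 564$ ($V{\left(h \right)} = 24 + 3 \cdot 180 = 24 + 540 = 564$)
$o = 312$
$\left(114 + o r\right) - V{\left(63 \right)} = \left(114 + 312 \cdot 346\right) - 564 = \left(114 + 107952\right) - 564 = 108066 - 564 = 107502$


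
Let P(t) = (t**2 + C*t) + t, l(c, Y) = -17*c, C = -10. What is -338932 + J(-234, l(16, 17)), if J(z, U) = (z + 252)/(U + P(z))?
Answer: -9590080931/28295 ≈ -3.3893e+5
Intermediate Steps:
P(t) = t**2 - 9*t (P(t) = (t**2 - 10*t) + t = t**2 - 9*t)
J(z, U) = (252 + z)/(U + z*(-9 + z)) (J(z, U) = (z + 252)/(U + z*(-9 + z)) = (252 + z)/(U + z*(-9 + z)))
-338932 + J(-234, l(16, 17)) = -338932 + (252 - 234)/(-17*16 - 234*(-9 - 234)) = -338932 + 18/(-272 - 234*(-243)) = -338932 + 18/(-272 + 56862) = -338932 + 18/56590 = -338932 + (1/56590)*18 = -338932 + 9/28295 = -9590080931/28295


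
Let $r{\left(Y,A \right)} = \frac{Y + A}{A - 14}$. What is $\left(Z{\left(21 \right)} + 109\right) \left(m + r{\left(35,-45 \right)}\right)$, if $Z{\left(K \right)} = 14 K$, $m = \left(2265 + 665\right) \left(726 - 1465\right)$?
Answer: $- \frac{51483620760}{59} \approx -8.726 \cdot 10^{8}$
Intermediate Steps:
$m = -2165270$ ($m = 2930 \left(-739\right) = -2165270$)
$r{\left(Y,A \right)} = \frac{A + Y}{-14 + A}$
$\left(Z{\left(21 \right)} + 109\right) \left(m + r{\left(35,-45 \right)}\right) = \left(14 \cdot 21 + 109\right) \left(-2165270 + \frac{-45 + 35}{-14 - 45}\right) = \left(294 + 109\right) \left(-2165270 + \frac{1}{-59} \left(-10\right)\right) = 403 \left(-2165270 - - \frac{10}{59}\right) = 403 \left(-2165270 + \frac{10}{59}\right) = 403 \left(- \frac{127750920}{59}\right) = - \frac{51483620760}{59}$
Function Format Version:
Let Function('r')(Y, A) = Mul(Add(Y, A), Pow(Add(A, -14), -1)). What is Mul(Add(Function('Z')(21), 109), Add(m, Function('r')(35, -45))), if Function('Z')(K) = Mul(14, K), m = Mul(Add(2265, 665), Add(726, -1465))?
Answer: Rational(-51483620760, 59) ≈ -8.7260e+8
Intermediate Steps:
m = -2165270 (m = Mul(2930, -739) = -2165270)
Function('r')(Y, A) = Mul(Pow(Add(-14, A), -1), Add(A, Y)) (Function('r')(Y, A) = Mul(Add(A, Y), Pow(Add(-14, A), -1)) = Mul(Pow(Add(-14, A), -1), Add(A, Y)))
Mul(Add(Function('Z')(21), 109), Add(m, Function('r')(35, -45))) = Mul(Add(Mul(14, 21), 109), Add(-2165270, Mul(Pow(Add(-14, -45), -1), Add(-45, 35)))) = Mul(Add(294, 109), Add(-2165270, Mul(Pow(-59, -1), -10))) = Mul(403, Add(-2165270, Mul(Rational(-1, 59), -10))) = Mul(403, Add(-2165270, Rational(10, 59))) = Mul(403, Rational(-127750920, 59)) = Rational(-51483620760, 59)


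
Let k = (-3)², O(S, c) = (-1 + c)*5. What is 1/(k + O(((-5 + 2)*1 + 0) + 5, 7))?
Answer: 1/39 ≈ 0.025641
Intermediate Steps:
O(S, c) = -5 + 5*c
k = 9
1/(k + O(((-5 + 2)*1 + 0) + 5, 7)) = 1/(9 + (-5 + 5*7)) = 1/(9 + (-5 + 35)) = 1/(9 + 30) = 1/39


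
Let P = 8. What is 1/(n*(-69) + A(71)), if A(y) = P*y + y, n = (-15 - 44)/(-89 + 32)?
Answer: 19/10784 ≈ 0.0017619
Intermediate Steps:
n = 59/57 (n = -59/(-57) = -59*(-1/57) = 59/57 ≈ 1.0351)
A(y) = 9*y (A(y) = 8*y + y = 9*y)
1/(n*(-69) + A(71)) = 1/((59/57)*(-69) + 9*71) = 1/(-1357/19 + 639) = 1/(10784/19) = 19/10784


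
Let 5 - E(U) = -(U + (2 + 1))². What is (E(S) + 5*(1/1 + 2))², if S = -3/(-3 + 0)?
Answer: 1296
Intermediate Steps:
S = 1 (S = -3/(-3) = -3*(-⅓) = 1)
E(U) = 5 + (3 + U)² (E(U) = 5 - (-1)*(U + (2 + 1))² = 5 - (-1)*(U + 3)² = 5 - (-1)*(3 + U)² = 5 + (3 + U)²)
(E(S) + 5*(1/1 + 2))² = ((5 + (3 + 1)²) + 5*(1/1 + 2))² = ((5 + 4²) + 5*(1 + 2))² = ((5 + 16) + 5*3)² = (21 + 15)² = 36² = 1296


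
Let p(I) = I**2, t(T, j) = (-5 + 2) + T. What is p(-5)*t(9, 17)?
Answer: 150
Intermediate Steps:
t(T, j) = -3 + T
p(-5)*t(9, 17) = (-5)**2*(-3 + 9) = 25*6 = 150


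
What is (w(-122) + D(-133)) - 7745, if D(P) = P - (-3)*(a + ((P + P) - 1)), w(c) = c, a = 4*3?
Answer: -8765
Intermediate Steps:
a = 12
D(P) = 33 + 7*P (D(P) = P - (-3)*(12 + ((P + P) - 1)) = P - (-3)*(12 + (2*P - 1)) = P - (-3)*(12 + (-1 + 2*P)) = P - (-3)*(11 + 2*P) = P - (-33 - 6*P) = P + (33 + 6*P) = 33 + 7*P)
(w(-122) + D(-133)) - 7745 = (-122 + (33 + 7*(-133))) - 7745 = (-122 + (33 - 931)) - 7745 = (-122 - 898) - 7745 = -1020 - 7745 = -8765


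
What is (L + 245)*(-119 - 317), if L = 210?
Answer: -198380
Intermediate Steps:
(L + 245)*(-119 - 317) = (210 + 245)*(-119 - 317) = 455*(-436) = -198380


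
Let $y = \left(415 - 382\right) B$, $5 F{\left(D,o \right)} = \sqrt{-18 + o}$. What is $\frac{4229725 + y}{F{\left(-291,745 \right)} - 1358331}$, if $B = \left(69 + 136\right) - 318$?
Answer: $- \frac{71753767158450}{23063288819149} - \frac{10564990 \sqrt{727}}{23063288819149} \approx -3.1112$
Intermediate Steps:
$B = -113$ ($B = 205 - 318 = -113$)
$F{\left(D,o \right)} = \frac{\sqrt{-18 + o}}{5}$
$y = -3729$ ($y = \left(415 - 382\right) \left(-113\right) = 33 \left(-113\right) = -3729$)
$\frac{4229725 + y}{F{\left(-291,745 \right)} - 1358331} = \frac{4229725 - 3729}{\frac{\sqrt{-18 + 745}}{5} - 1358331} = \frac{4225996}{\frac{\sqrt{727}}{5} - 1358331} = \frac{4225996}{-1358331 + \frac{\sqrt{727}}{5}}$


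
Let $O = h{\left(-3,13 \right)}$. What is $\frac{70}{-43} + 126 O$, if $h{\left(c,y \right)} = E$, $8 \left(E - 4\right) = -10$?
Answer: $\frac{29659}{86} \approx 344.87$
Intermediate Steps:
$E = \frac{11}{4}$ ($E = 4 + \frac{1}{8} \left(-10\right) = 4 - \frac{5}{4} = \frac{11}{4} \approx 2.75$)
$h{\left(c,y \right)} = \frac{11}{4}$
$O = \frac{11}{4} \approx 2.75$
$\frac{70}{-43} + 126 O = \frac{70}{-43} + 126 \cdot \frac{11}{4} = 70 \left(- \frac{1}{43}\right) + \frac{693}{2} = - \frac{70}{43} + \frac{693}{2} = \frac{29659}{86}$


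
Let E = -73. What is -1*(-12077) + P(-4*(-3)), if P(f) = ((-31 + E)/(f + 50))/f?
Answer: 1123148/93 ≈ 12077.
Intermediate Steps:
P(f) = -104/(f*(50 + f)) (P(f) = ((-31 - 73)/(f + 50))/f = (-104/(50 + f))/f = -104/(f*(50 + f)))
-1*(-12077) + P(-4*(-3)) = -1*(-12077) - 104/(((-4*(-3)))*(50 - 4*(-3))) = 12077 - 104/(12*(50 + 12)) = 12077 - 104*1/12/62 = 12077 - 104*1/12*1/62 = 12077 - 13/93 = 1123148/93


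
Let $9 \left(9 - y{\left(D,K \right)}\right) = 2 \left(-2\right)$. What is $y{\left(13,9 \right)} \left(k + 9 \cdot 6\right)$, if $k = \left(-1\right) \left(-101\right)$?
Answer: $\frac{13175}{9} \approx 1463.9$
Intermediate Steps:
$y{\left(D,K \right)} = \frac{85}{9}$ ($y{\left(D,K \right)} = 9 - \frac{2 \left(-2\right)}{9} = 9 - - \frac{4}{9} = 9 + \frac{4}{9} = \frac{85}{9}$)
$k = 101$
$y{\left(13,9 \right)} \left(k + 9 \cdot 6\right) = \frac{85 \left(101 + 9 \cdot 6\right)}{9} = \frac{85 \left(101 + 54\right)}{9} = \frac{85}{9} \cdot 155 = \frac{13175}{9}$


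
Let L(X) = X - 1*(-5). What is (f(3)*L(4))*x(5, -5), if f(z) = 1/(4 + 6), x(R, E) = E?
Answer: -9/2 ≈ -4.5000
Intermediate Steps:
L(X) = 5 + X (L(X) = X + 5 = 5 + X)
f(z) = ⅒ (f(z) = 1/10 = ⅒)
(f(3)*L(4))*x(5, -5) = ((5 + 4)/10)*(-5) = ((⅒)*9)*(-5) = (9/10)*(-5) = -9/2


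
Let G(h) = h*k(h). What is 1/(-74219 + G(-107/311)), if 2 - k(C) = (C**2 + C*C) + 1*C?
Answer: -30080231/2232546473436 ≈ -1.3474e-5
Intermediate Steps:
k(C) = 2 - C - 2*C**2 (k(C) = 2 - ((C**2 + C*C) + 1*C) = 2 - ((C**2 + C**2) + C) = 2 - (2*C**2 + C) = 2 - (C + 2*C**2) = 2 + (-C - 2*C**2) = 2 - C - 2*C**2)
G(h) = h*(2 - h - 2*h**2)
1/(-74219 + G(-107/311)) = 1/(-74219 + (-107/311)*(2 - (-107)/311 - 2*(-107/311)**2)) = 1/(-74219 + (-107*1/311)*(2 - (-107)/311 - 2*(-107*1/311)**2)) = 1/(-74219 - 107*(2 - 1*(-107/311) - 2*(-107/311)**2)/311) = 1/(-74219 - 107*(2 + 107/311 - 2*11449/96721)/311) = 1/(-74219 - 107*(2 + 107/311 - 22898/96721)/311) = 1/(-74219 - 107/311*203821/96721) = 1/(-74219 - 21808847/30080231) = 1/(-2232546473436/30080231) = -30080231/2232546473436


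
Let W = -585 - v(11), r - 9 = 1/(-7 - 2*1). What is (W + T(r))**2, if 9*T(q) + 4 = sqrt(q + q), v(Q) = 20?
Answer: 267224569/729 - 43592*sqrt(10)/243 ≈ 3.6600e+5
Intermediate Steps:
r = 80/9 (r = 9 + 1/(-7 - 2*1) = 9 + 1/(-7 - 2) = 9 + 1/(-9) = 9 - 1/9 = 80/9 ≈ 8.8889)
T(q) = -4/9 + sqrt(2)*sqrt(q)/9 (T(q) = -4/9 + sqrt(q + q)/9 = -4/9 + sqrt(2*q)/9 = -4/9 + (sqrt(2)*sqrt(q))/9 = -4/9 + sqrt(2)*sqrt(q)/9)
W = -605 (W = -585 - 1*20 = -585 - 20 = -605)
(W + T(r))**2 = (-605 + (-4/9 + sqrt(2)*sqrt(80/9)/9))**2 = (-605 + (-4/9 + sqrt(2)*(4*sqrt(5)/3)/9))**2 = (-605 + (-4/9 + 4*sqrt(10)/27))**2 = (-5449/9 + 4*sqrt(10)/27)**2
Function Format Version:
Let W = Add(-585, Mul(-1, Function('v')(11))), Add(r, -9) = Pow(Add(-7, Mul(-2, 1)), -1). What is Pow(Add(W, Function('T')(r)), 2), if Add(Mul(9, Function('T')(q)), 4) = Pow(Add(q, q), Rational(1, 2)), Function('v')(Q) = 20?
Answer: Add(Rational(267224569, 729), Mul(Rational(-43592, 243), Pow(10, Rational(1, 2)))) ≈ 3.6600e+5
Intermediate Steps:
r = Rational(80, 9) (r = Add(9, Pow(Add(-7, Mul(-2, 1)), -1)) = Add(9, Pow(Add(-7, -2), -1)) = Add(9, Pow(-9, -1)) = Add(9, Rational(-1, 9)) = Rational(80, 9) ≈ 8.8889)
Function('T')(q) = Add(Rational(-4, 9), Mul(Rational(1, 9), Pow(2, Rational(1, 2)), Pow(q, Rational(1, 2)))) (Function('T')(q) = Add(Rational(-4, 9), Mul(Rational(1, 9), Pow(Add(q, q), Rational(1, 2)))) = Add(Rational(-4, 9), Mul(Rational(1, 9), Pow(Mul(2, q), Rational(1, 2)))) = Add(Rational(-4, 9), Mul(Rational(1, 9), Mul(Pow(2, Rational(1, 2)), Pow(q, Rational(1, 2))))) = Add(Rational(-4, 9), Mul(Rational(1, 9), Pow(2, Rational(1, 2)), Pow(q, Rational(1, 2)))))
W = -605 (W = Add(-585, Mul(-1, 20)) = Add(-585, -20) = -605)
Pow(Add(W, Function('T')(r)), 2) = Pow(Add(-605, Add(Rational(-4, 9), Mul(Rational(1, 9), Pow(2, Rational(1, 2)), Pow(Rational(80, 9), Rational(1, 2))))), 2) = Pow(Add(-605, Add(Rational(-4, 9), Mul(Rational(1, 9), Pow(2, Rational(1, 2)), Mul(Rational(4, 3), Pow(5, Rational(1, 2)))))), 2) = Pow(Add(-605, Add(Rational(-4, 9), Mul(Rational(4, 27), Pow(10, Rational(1, 2))))), 2) = Pow(Add(Rational(-5449, 9), Mul(Rational(4, 27), Pow(10, Rational(1, 2)))), 2)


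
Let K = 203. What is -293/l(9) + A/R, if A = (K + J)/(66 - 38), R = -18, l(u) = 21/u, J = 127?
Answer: -10603/84 ≈ -126.23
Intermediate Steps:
A = 165/14 (A = (203 + 127)/(66 - 38) = 330/28 = 330*(1/28) = 165/14 ≈ 11.786)
-293/l(9) + A/R = -293/(21/9) + (165/14)/(-18) = -293/(21*(1/9)) + (165/14)*(-1/18) = -293/7/3 - 55/84 = -293*3/7 - 55/84 = -879/7 - 55/84 = -10603/84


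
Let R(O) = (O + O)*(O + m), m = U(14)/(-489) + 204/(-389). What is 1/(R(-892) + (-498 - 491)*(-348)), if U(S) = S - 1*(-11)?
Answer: 190221/368368059604 ≈ 5.1639e-7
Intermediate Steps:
U(S) = 11 + S (U(S) = S + 11 = 11 + S)
m = -109481/190221 (m = (11 + 14)/(-489) + 204/(-389) = 25*(-1/489) + 204*(-1/389) = -25/489 - 204/389 = -109481/190221 ≈ -0.57555)
R(O) = 2*O*(-109481/190221 + O) (R(O) = (O + O)*(O - 109481/190221) = (2*O)*(-109481/190221 + O) = 2*O*(-109481/190221 + O))
1/(R(-892) + (-498 - 491)*(-348)) = 1/((2/190221)*(-892)*(-109481 + 190221*(-892)) + (-498 - 491)*(-348)) = 1/((2/190221)*(-892)*(-109481 - 169677132) - 989*(-348)) = 1/((2/190221)*(-892)*(-169786613) + 344172) = 1/(302899317592/190221 + 344172) = 1/(368368059604/190221) = 190221/368368059604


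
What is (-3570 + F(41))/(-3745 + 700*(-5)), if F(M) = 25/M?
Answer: 29269/59409 ≈ 0.49267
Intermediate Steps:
(-3570 + F(41))/(-3745 + 700*(-5)) = (-3570 + 25/41)/(-3745 + 700*(-5)) = (-3570 + 25*(1/41))/(-3745 - 3500) = (-3570 + 25/41)/(-7245) = -146345/41*(-1/7245) = 29269/59409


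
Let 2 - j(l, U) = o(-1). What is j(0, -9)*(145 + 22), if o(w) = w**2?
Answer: 167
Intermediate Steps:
j(l, U) = 1 (j(l, U) = 2 - 1*(-1)**2 = 2 - 1*1 = 2 - 1 = 1)
j(0, -9)*(145 + 22) = 1*(145 + 22) = 1*167 = 167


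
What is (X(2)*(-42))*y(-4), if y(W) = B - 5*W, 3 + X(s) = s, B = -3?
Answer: 714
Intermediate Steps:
X(s) = -3 + s
y(W) = -3 - 5*W
(X(2)*(-42))*y(-4) = ((-3 + 2)*(-42))*(-3 - 5*(-4)) = (-1*(-42))*(-3 + 20) = 42*17 = 714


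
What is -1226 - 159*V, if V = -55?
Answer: 7519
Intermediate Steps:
-1226 - 159*V = -1226 - 159*(-55) = -1226 + 8745 = 7519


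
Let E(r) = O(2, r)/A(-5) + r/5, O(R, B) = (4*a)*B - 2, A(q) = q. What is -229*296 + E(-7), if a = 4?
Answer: -338813/5 ≈ -67763.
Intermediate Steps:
O(R, B) = -2 + 16*B (O(R, B) = (4*4)*B - 2 = 16*B - 2 = -2 + 16*B)
E(r) = 2/5 - 3*r (E(r) = (-2 + 16*r)/(-5) + r/5 = (-2 + 16*r)*(-1/5) + r*(1/5) = (2/5 - 16*r/5) + r/5 = 2/5 - 3*r)
-229*296 + E(-7) = -229*296 + (2/5 - 3*(-7)) = -67784 + (2/5 + 21) = -67784 + 107/5 = -338813/5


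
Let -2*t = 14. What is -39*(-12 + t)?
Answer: 741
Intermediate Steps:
t = -7 (t = -½*14 = -7)
-39*(-12 + t) = -39*(-12 - 7) = -39*(-19) = 741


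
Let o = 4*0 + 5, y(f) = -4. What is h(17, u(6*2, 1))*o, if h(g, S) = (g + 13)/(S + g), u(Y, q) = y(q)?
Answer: 150/13 ≈ 11.538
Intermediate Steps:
u(Y, q) = -4
h(g, S) = (13 + g)/(S + g)
o = 5 (o = 0 + 5 = 5)
h(17, u(6*2, 1))*o = ((13 + 17)/(-4 + 17))*5 = (30/13)*5 = 150/13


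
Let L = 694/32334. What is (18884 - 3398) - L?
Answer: 250361815/16167 ≈ 15486.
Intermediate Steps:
L = 347/16167 (L = 694*(1/32334) = 347/16167 ≈ 0.021463)
(18884 - 3398) - L = (18884 - 3398) - 1*347/16167 = 15486 - 347/16167 = 250361815/16167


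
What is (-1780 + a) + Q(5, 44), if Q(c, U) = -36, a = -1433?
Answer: -3249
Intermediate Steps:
(-1780 + a) + Q(5, 44) = (-1780 - 1433) - 36 = -3213 - 36 = -3249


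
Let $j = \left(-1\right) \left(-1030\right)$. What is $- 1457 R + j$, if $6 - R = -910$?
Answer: $-1333582$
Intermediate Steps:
$j = 1030$
$R = 916$ ($R = 6 - -910 = 6 + 910 = 916$)
$- 1457 R + j = \left(-1457\right) 916 + 1030 = -1334612 + 1030 = -1333582$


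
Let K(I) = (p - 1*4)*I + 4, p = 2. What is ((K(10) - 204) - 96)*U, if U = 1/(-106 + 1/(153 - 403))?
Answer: 79000/26501 ≈ 2.9810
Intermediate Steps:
K(I) = 4 - 2*I (K(I) = (2 - 1*4)*I + 4 = (2 - 4)*I + 4 = -2*I + 4 = 4 - 2*I)
U = -250/26501 (U = 1/(-106 + 1/(-250)) = 1/(-106 - 1/250) = 1/(-26501/250) = -250/26501 ≈ -0.0094336)
((K(10) - 204) - 96)*U = (((4 - 2*10) - 204) - 96)*(-250/26501) = (((4 - 20) - 204) - 96)*(-250/26501) = ((-16 - 204) - 96)*(-250/26501) = (-220 - 96)*(-250/26501) = -316*(-250/26501) = 79000/26501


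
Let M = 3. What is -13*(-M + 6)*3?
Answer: -117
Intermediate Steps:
-13*(-M + 6)*3 = -13*(-1*3 + 6)*3 = -13*(-3 + 6)*3 = -13*3*3 = -39*3 = -117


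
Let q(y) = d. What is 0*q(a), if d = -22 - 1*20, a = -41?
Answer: 0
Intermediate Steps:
d = -42 (d = -22 - 20 = -42)
q(y) = -42
0*q(a) = 0*(-42) = 0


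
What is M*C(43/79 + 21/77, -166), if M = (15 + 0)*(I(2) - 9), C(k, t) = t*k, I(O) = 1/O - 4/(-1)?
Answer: 7955550/869 ≈ 9154.8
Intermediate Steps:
I(O) = 4 + 1/O (I(O) = 1/O - 4*(-1) = 1/O + 4 = 4 + 1/O)
C(k, t) = k*t
M = -135/2 (M = (15 + 0)*((4 + 1/2) - 9) = 15*((4 + 1/2) - 9) = 15*(9/2 - 9) = 15*(-9/2) = -135/2 ≈ -67.500)
M*C(43/79 + 21/77, -166) = -135*(43/79 + 21/77)*(-166)/2 = -135*(43*(1/79) + 21*(1/77))*(-166)/2 = -135*(43/79 + 3/11)*(-166)/2 = -47925*(-166)/869 = -135/2*(-117860/869) = 7955550/869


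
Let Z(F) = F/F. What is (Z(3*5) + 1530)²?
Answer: 2343961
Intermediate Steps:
Z(F) = 1
(Z(3*5) + 1530)² = (1 + 1530)² = 1531² = 2343961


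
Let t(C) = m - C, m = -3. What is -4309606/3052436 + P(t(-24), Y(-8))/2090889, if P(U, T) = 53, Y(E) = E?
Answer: -4505373000313/3191152427802 ≈ -1.4118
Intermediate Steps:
t(C) = -3 - C
-4309606/3052436 + P(t(-24), Y(-8))/2090889 = -4309606/3052436 + 53/2090889 = -4309606*1/3052436 + 53*(1/2090889) = -2154803/1526218 + 53/2090889 = -4505373000313/3191152427802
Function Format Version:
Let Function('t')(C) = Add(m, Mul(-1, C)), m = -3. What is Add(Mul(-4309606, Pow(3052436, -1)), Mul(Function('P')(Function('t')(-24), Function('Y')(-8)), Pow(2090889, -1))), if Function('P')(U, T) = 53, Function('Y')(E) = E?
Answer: Rational(-4505373000313, 3191152427802) ≈ -1.4118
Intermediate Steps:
Function('t')(C) = Add(-3, Mul(-1, C))
Add(Mul(-4309606, Pow(3052436, -1)), Mul(Function('P')(Function('t')(-24), Function('Y')(-8)), Pow(2090889, -1))) = Add(Mul(-4309606, Pow(3052436, -1)), Mul(53, Pow(2090889, -1))) = Add(Mul(-4309606, Rational(1, 3052436)), Mul(53, Rational(1, 2090889))) = Add(Rational(-2154803, 1526218), Rational(53, 2090889)) = Rational(-4505373000313, 3191152427802)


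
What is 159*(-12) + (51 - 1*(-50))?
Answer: -1807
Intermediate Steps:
159*(-12) + (51 - 1*(-50)) = -1908 + (51 + 50) = -1908 + 101 = -1807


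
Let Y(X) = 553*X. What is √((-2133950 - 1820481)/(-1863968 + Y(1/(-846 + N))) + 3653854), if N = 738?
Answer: √148073807436053806947442/201309097 ≈ 1911.5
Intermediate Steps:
√((-2133950 - 1820481)/(-1863968 + Y(1/(-846 + N))) + 3653854) = √((-2133950 - 1820481)/(-1863968 + 553/(-846 + 738)) + 3653854) = √(-3954431/(-1863968 + 553/(-108)) + 3653854) = √(-3954431/(-1863968 + 553*(-1/108)) + 3653854) = √(-3954431/(-1863968 - 553/108) + 3653854) = √(-3954431/(-201309097/108) + 3653854) = √(-3954431*(-108/201309097) + 3653854) = √(427078548/201309097 + 3653854) = √(735554476388386/201309097) = √148073807436053806947442/201309097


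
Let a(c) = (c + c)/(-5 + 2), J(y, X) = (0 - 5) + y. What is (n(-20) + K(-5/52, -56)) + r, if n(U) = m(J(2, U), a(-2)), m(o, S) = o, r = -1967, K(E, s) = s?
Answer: -2026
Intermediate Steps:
J(y, X) = -5 + y
a(c) = -2*c/3 (a(c) = (2*c)/(-3) = (2*c)*(-⅓) = -2*c/3)
n(U) = -3 (n(U) = -5 + 2 = -3)
(n(-20) + K(-5/52, -56)) + r = (-3 - 56) - 1967 = -59 - 1967 = -2026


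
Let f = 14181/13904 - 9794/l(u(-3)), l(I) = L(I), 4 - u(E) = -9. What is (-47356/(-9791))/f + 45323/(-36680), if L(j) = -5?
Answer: -460608611398543/373517551027880 ≈ -1.2332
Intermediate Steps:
u(E) = 13 (u(E) = 4 - 1*(-9) = 4 + 9 = 13)
l(I) = -5
f = 136246681/69520 (f = 14181/13904 - 9794/(-5) = 14181*(1/13904) - 9794*(-⅕) = 14181/13904 + 9794/5 = 136246681/69520 ≈ 1959.8)
(-47356/(-9791))/f + 45323/(-36680) = (-47356/(-9791))/(136246681/69520) + 45323/(-36680) = -47356*(-1/9791)*(69520/136246681) + 45323*(-1/36680) = (47356/9791)*(69520/136246681) - 45323/36680 = 3292189120/1333991253671 - 45323/36680 = -460608611398543/373517551027880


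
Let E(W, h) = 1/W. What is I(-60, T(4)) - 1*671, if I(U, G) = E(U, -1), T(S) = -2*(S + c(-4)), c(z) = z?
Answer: -40261/60 ≈ -671.02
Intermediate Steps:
T(S) = 8 - 2*S (T(S) = -2*(S - 4) = -2*(-4 + S) = 8 - 2*S)
I(U, G) = 1/U
I(-60, T(4)) - 1*671 = 1/(-60) - 1*671 = -1/60 - 671 = -40261/60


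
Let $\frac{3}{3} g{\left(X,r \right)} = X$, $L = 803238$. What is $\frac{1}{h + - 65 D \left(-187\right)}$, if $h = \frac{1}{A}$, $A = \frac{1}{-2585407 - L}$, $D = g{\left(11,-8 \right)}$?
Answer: $- \frac{1}{3254940} \approx -3.0723 \cdot 10^{-7}$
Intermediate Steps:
$g{\left(X,r \right)} = X$
$D = 11$
$A = - \frac{1}{3388645}$ ($A = \frac{1}{-2585407 - 803238} = \frac{1}{-3388645} = - \frac{1}{3388645} \approx -2.951 \cdot 10^{-7}$)
$h = -3388645$ ($h = \frac{1}{- \frac{1}{3388645}} = -3388645$)
$\frac{1}{h + - 65 D \left(-187\right)} = \frac{1}{-3388645 + \left(-65\right) 11 \left(-187\right)} = \frac{1}{-3388645 - -133705} = \frac{1}{-3388645 + 133705} = \frac{1}{-3254940} = - \frac{1}{3254940}$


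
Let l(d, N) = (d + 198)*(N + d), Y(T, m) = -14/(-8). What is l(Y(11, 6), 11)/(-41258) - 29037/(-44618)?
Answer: 1239285561/2103827936 ≈ 0.58906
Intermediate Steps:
Y(T, m) = 7/4 (Y(T, m) = -14*(-1/8) = 7/4)
l(d, N) = (198 + d)*(N + d)
l(Y(11, 6), 11)/(-41258) - 29037/(-44618) = ((7/4)**2 + 198*11 + 198*(7/4) + 11*(7/4))/(-41258) - 29037/(-44618) = (49/16 + 2178 + 693/2 + 77/4)*(-1/41258) - 29037*(-1/44618) = (40749/16)*(-1/41258) + 29037/44618 = -40749/660128 + 29037/44618 = 1239285561/2103827936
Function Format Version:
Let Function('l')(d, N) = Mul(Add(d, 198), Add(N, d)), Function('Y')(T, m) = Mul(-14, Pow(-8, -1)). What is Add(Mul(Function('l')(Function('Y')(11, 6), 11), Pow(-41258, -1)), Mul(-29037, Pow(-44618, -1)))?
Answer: Rational(1239285561, 2103827936) ≈ 0.58906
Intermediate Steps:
Function('Y')(T, m) = Rational(7, 4) (Function('Y')(T, m) = Mul(-14, Rational(-1, 8)) = Rational(7, 4))
Function('l')(d, N) = Mul(Add(198, d), Add(N, d))
Add(Mul(Function('l')(Function('Y')(11, 6), 11), Pow(-41258, -1)), Mul(-29037, Pow(-44618, -1))) = Add(Mul(Add(Pow(Rational(7, 4), 2), Mul(198, 11), Mul(198, Rational(7, 4)), Mul(11, Rational(7, 4))), Pow(-41258, -1)), Mul(-29037, Pow(-44618, -1))) = Add(Mul(Add(Rational(49, 16), 2178, Rational(693, 2), Rational(77, 4)), Rational(-1, 41258)), Mul(-29037, Rational(-1, 44618))) = Add(Mul(Rational(40749, 16), Rational(-1, 41258)), Rational(29037, 44618)) = Add(Rational(-40749, 660128), Rational(29037, 44618)) = Rational(1239285561, 2103827936)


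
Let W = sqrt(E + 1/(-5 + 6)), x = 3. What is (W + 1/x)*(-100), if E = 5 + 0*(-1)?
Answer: -100/3 - 100*sqrt(6) ≈ -278.28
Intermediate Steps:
E = 5 (E = 5 + 0 = 5)
W = sqrt(6) (W = sqrt(5 + 1/(-5 + 6)) = sqrt(5 + 1/1) = sqrt(5 + 1) = sqrt(6) ≈ 2.4495)
(W + 1/x)*(-100) = (sqrt(6) + 1/3)*(-100) = (1/3 + sqrt(6))*(-100) = -100/3 - 100*sqrt(6)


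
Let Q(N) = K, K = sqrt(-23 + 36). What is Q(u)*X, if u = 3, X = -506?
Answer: -506*sqrt(13) ≈ -1824.4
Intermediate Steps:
K = sqrt(13) ≈ 3.6056
Q(N) = sqrt(13)
Q(u)*X = sqrt(13)*(-506) = -506*sqrt(13)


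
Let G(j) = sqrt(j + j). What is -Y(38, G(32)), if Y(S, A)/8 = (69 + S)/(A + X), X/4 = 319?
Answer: -2/3 ≈ -0.66667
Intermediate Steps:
G(j) = sqrt(2)*sqrt(j) (G(j) = sqrt(2*j) = sqrt(2)*sqrt(j))
X = 1276 (X = 4*319 = 1276)
Y(S, A) = 8*(69 + S)/(1276 + A) (Y(S, A) = 8*((69 + S)/(A + 1276)) = 8*((69 + S)/(1276 + A)) = 8*(69 + S)/(1276 + A))
-Y(38, G(32)) = -8*(69 + 38)/(1276 + sqrt(2)*sqrt(32)) = -8*107/(1276 + sqrt(2)*(4*sqrt(2))) = -8*107/(1276 + 8) = -8*107/1284 = -1*2/3 = -2/3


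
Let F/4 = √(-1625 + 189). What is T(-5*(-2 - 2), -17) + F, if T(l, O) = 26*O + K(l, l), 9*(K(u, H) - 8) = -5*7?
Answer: -3941/9 + 8*I*√359 ≈ -437.89 + 151.58*I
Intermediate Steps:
K(u, H) = 37/9 (K(u, H) = 8 + (-5*7)/9 = 8 + (⅑)*(-35) = 8 - 35/9 = 37/9)
T(l, O) = 37/9 + 26*O (T(l, O) = 26*O + 37/9 = 37/9 + 26*O)
F = 8*I*√359 (F = 4*√(-1625 + 189) = 4*√(-1436) = 4*(2*I*√359) = 8*I*√359 ≈ 151.58*I)
T(-5*(-2 - 2), -17) + F = (37/9 + 26*(-17)) + 8*I*√359 = (37/9 - 442) + 8*I*√359 = -3941/9 + 8*I*√359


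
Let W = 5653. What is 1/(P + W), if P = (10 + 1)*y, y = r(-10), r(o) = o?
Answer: 1/5543 ≈ 0.00018041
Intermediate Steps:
y = -10
P = -110 (P = (10 + 1)*(-10) = 11*(-10) = -110)
1/(P + W) = 1/(-110 + 5653) = 1/5543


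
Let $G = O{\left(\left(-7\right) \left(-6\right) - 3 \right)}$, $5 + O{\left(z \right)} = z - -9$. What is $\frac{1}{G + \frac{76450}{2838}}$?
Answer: $\frac{129}{9022} \approx 0.014298$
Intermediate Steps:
$O{\left(z \right)} = 4 + z$ ($O{\left(z \right)} = -5 + \left(z - -9\right) = -5 + \left(z + 9\right) = -5 + \left(9 + z\right) = 4 + z$)
$G = 43$ ($G = 4 - -39 = 4 + \left(42 - 3\right) = 4 + 39 = 43$)
$\frac{1}{G + \frac{76450}{2838}} = \frac{1}{43 + \frac{76450}{2838}} = \frac{1}{43 + 76450 \cdot \frac{1}{2838}} = \frac{1}{43 + \frac{3475}{129}} = \frac{1}{\frac{9022}{129}} = \frac{129}{9022}$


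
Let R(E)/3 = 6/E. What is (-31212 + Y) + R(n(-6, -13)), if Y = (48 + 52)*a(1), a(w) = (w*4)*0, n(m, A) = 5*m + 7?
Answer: -717894/23 ≈ -31213.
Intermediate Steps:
n(m, A) = 7 + 5*m
R(E) = 18/E (R(E) = 3*(6/E) = 18/E)
a(w) = 0 (a(w) = (4*w)*0 = 0)
Y = 0 (Y = (48 + 52)*0 = 100*0 = 0)
(-31212 + Y) + R(n(-6, -13)) = (-31212 + 0) + 18/(7 + 5*(-6)) = -31212 + 18/(7 - 30) = -31212 + 18/(-23) = -31212 + 18*(-1/23) = -31212 - 18/23 = -717894/23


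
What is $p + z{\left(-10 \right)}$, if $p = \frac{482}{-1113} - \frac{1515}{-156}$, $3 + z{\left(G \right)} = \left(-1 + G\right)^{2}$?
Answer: $\frac{7366369}{57876} \approx 127.28$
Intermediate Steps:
$z{\left(G \right)} = -3 + \left(-1 + G\right)^{2}$
$p = \frac{537001}{57876}$ ($p = 482 \left(- \frac{1}{1113}\right) - - \frac{505}{52} = - \frac{482}{1113} + \frac{505}{52} = \frac{537001}{57876} \approx 9.2785$)
$p + z{\left(-10 \right)} = \frac{537001}{57876} - \left(3 - \left(-1 - 10\right)^{2}\right) = \frac{537001}{57876} - \left(3 - \left(-11\right)^{2}\right) = \frac{537001}{57876} + \left(-3 + 121\right) = \frac{537001}{57876} + 118 = \frac{7366369}{57876}$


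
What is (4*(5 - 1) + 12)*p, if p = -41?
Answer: -1148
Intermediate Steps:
(4*(5 - 1) + 12)*p = (4*(5 - 1) + 12)*(-41) = (4*4 + 12)*(-41) = (16 + 12)*(-41) = 28*(-41) = -1148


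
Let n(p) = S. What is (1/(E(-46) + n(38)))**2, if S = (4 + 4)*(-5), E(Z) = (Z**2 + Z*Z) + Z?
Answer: 1/17189316 ≈ 5.8176e-8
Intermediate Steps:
E(Z) = Z + 2*Z**2 (E(Z) = (Z**2 + Z**2) + Z = 2*Z**2 + Z = Z + 2*Z**2)
S = -40 (S = 8*(-5) = -40)
n(p) = -40
(1/(E(-46) + n(38)))**2 = (1/(-46*(1 + 2*(-46)) - 40))**2 = (1/(-46*(1 - 92) - 40))**2 = (1/(-46*(-91) - 40))**2 = (1/(4186 - 40))**2 = (1/4146)**2 = 1/17189316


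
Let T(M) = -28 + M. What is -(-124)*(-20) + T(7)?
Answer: -2501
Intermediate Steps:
-(-124)*(-20) + T(7) = -(-124)*(-20) + (-28 + 7) = -1*2480 - 21 = -2480 - 21 = -2501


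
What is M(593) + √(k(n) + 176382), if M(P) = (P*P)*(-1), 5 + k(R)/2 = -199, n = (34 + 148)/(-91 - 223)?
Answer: -351649 + √175974 ≈ -3.5123e+5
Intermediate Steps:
n = -91/157 (n = 182/(-314) = 182*(-1/314) = -91/157 ≈ -0.57962)
k(R) = -408 (k(R) = -10 + 2*(-199) = -10 - 398 = -408)
M(P) = -P² (M(P) = P²*(-1) = -P²)
M(593) + √(k(n) + 176382) = -1*593² + √(-408 + 176382) = -1*351649 + √175974 = -351649 + √175974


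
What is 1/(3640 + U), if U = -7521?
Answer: -1/3881 ≈ -0.00025767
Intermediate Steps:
1/(3640 + U) = 1/(3640 - 7521) = 1/(-3881) = -1/3881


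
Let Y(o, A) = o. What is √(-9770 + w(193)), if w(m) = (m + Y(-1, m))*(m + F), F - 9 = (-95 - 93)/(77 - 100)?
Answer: √16178614/23 ≈ 174.88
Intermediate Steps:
F = 395/23 (F = 9 + (-95 - 93)/(77 - 100) = 9 - 188/(-23) = 9 - 188*(-1/23) = 9 + 188/23 = 395/23 ≈ 17.174)
w(m) = (-1 + m)*(395/23 + m) (w(m) = (m - 1)*(m + 395/23) = (-1 + m)*(395/23 + m))
√(-9770 + w(193)) = √(-9770 + (-395/23 + 193² + (372/23)*193)) = √(-9770 + (-395/23 + 37249 + 71796/23)) = √(-9770 + 928128/23) = √(703418/23) = √16178614/23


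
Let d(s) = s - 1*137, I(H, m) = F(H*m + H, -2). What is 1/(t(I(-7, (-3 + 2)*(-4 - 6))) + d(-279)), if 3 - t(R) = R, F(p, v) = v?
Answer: -1/411 ≈ -0.0024331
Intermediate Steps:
I(H, m) = -2
d(s) = -137 + s (d(s) = s - 137 = -137 + s)
t(R) = 3 - R
1/(t(I(-7, (-3 + 2)*(-4 - 6))) + d(-279)) = 1/((3 - 1*(-2)) + (-137 - 279)) = 1/((3 + 2) - 416) = 1/(5 - 416) = 1/(-411) = -1/411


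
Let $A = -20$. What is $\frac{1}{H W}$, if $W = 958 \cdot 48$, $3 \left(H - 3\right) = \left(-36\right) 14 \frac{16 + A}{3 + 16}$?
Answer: $\frac{19}{33522336} \approx 5.6679 \cdot 10^{-7}$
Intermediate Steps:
$H = \frac{729}{19}$ ($H = 3 + \frac{\left(-36\right) 14 \frac{16 - 20}{3 + 16}}{3} = 3 + \frac{\left(-504\right) \left(- \frac{4}{19}\right)}{3} = 3 + \frac{1}{3} \cdot \frac{2016}{19} = 3 + \frac{672}{19} = \frac{729}{19} \approx 38.368$)
$W = 45984$
$\frac{1}{H W} = \frac{1}{\frac{729}{19} \cdot 45984} = \frac{19}{729} \cdot \frac{1}{45984} = \frac{19}{33522336}$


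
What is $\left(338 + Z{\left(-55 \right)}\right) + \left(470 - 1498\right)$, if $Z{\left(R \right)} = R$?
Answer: $-745$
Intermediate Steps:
$\left(338 + Z{\left(-55 \right)}\right) + \left(470 - 1498\right) = \left(338 - 55\right) + \left(470 - 1498\right) = 283 + \left(470 - 1498\right) = 283 - 1028 = -745$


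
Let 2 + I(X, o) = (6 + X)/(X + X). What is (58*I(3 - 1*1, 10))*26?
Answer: 0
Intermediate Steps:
I(X, o) = -2 + (6 + X)/(2*X) (I(X, o) = -2 + (6 + X)/(X + X) = -2 + (6 + X)/((2*X)) = -2 + (6 + X)*(1/(2*X)) = -2 + (6 + X)/(2*X))
(58*I(3 - 1*1, 10))*26 = (58*(-3/2 + 3/(3 - 1*1)))*26 = (58*(-3/2 + 3/(3 - 1)))*26 = (58*(-3/2 + 3/2))*26 = (58*0)*26 = 0*26 = 0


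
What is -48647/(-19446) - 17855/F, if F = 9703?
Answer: 124813511/188684538 ≈ 0.66149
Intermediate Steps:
-48647/(-19446) - 17855/F = -48647/(-19446) - 17855/9703 = -48647*(-1/19446) - 17855*1/9703 = 48647/19446 - 17855/9703 = 124813511/188684538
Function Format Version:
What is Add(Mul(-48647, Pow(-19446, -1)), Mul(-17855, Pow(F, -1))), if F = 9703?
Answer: Rational(124813511, 188684538) ≈ 0.66149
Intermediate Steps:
Add(Mul(-48647, Pow(-19446, -1)), Mul(-17855, Pow(F, -1))) = Add(Mul(-48647, Pow(-19446, -1)), Mul(-17855, Pow(9703, -1))) = Add(Mul(-48647, Rational(-1, 19446)), Mul(-17855, Rational(1, 9703))) = Add(Rational(48647, 19446), Rational(-17855, 9703)) = Rational(124813511, 188684538)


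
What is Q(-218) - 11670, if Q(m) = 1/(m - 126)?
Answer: -4014481/344 ≈ -11670.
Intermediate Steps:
Q(m) = 1/(-126 + m)
Q(-218) - 11670 = 1/(-126 - 218) - 11670 = 1/(-344) - 11670 = -1/344 - 11670 = -4014481/344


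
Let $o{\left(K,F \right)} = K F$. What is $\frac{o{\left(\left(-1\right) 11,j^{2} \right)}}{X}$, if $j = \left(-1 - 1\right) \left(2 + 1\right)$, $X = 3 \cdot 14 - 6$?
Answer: $-11$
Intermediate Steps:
$X = 36$ ($X = 42 - 6 = 36$)
$j = -6$ ($j = \left(-1 - 1\right) 3 = \left(-2\right) 3 = -6$)
$o{\left(K,F \right)} = F K$
$\frac{o{\left(\left(-1\right) 11,j^{2} \right)}}{X} = \frac{\left(-6\right)^{2} \left(\left(-1\right) 11\right)}{36} = \frac{36 \left(-11\right)}{36} = \frac{1}{36} \left(-396\right) = -11$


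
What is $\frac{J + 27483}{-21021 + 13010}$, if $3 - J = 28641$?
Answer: $\frac{1155}{8011} \approx 0.14418$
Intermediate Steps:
$J = -28638$ ($J = 3 - 28641 = -28638$)
$\frac{J + 27483}{-21021 + 13010} = \frac{-28638 + 27483}{-21021 + 13010} = - \frac{1155}{-8011} = \left(-1155\right) \left(- \frac{1}{8011}\right) = \frac{1155}{8011}$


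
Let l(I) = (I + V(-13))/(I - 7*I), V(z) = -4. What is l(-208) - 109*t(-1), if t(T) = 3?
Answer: -102077/312 ≈ -327.17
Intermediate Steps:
l(I) = -(-4 + I)/(6*I) (l(I) = (I - 4)/(I - 7*I) = (-4 + I)/((-6*I)) = (-4 + I)*(-1/(6*I)) = -(-4 + I)/(6*I))
l(-208) - 109*t(-1) = (⅙)*(4 - 1*(-208))/(-208) - 109*3 = (⅙)*(-1/208)*(4 + 208) - 1*327 = (⅙)*(-1/208)*212 - 327 = -53/312 - 327 = -102077/312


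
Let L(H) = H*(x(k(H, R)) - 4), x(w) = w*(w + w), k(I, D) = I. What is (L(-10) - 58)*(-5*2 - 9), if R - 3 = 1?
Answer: 38342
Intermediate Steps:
R = 4 (R = 3 + 1 = 4)
x(w) = 2*w² (x(w) = w*(2*w) = 2*w²)
L(H) = H*(-4 + 2*H²) (L(H) = H*(2*H² - 4) = H*(-4 + 2*H²))
(L(-10) - 58)*(-5*2 - 9) = (2*(-10)*(-2 + (-10)²) - 58)*(-5*2 - 9) = (2*(-10)*(-2 + 100) - 58)*(-10 - 9) = (2*(-10)*98 - 58)*(-19) = (-1960 - 58)*(-19) = -2018*(-19) = 38342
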